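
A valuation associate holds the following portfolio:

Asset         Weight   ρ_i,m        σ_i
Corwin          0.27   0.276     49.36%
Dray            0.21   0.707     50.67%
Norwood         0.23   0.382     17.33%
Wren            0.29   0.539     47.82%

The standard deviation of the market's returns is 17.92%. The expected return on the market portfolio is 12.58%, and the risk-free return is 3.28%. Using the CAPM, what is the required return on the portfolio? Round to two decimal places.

β_Corwin = 0.276 × 49.36% / 17.92% = 0.7602
β_Dray = 0.707 × 50.67% / 17.92% = 1.9991
β_Norwood = 0.382 × 17.33% / 17.92% = 0.3694
β_Wren = 0.539 × 47.82% / 17.92% = 1.4383
β_P = Σ w_i β_i = 0.27×0.7602 + 0.21×1.9991 + 0.23×0.3694 + 0.29×1.4383 = 1.1271
MRP = 12.58% − 3.28% = 9.30%
E(R_P) = R_f + β_P × MRP = 3.28% + 1.1271 × 9.30% = 13.76%

13.76%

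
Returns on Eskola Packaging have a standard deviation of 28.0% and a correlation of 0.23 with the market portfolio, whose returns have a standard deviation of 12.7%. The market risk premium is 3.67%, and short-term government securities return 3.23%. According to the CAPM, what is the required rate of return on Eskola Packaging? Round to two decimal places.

β = ρ × σ_i / σ_m = 0.23 × 28.0% / 12.7% = 0.5071
E(R) = 3.23% + 0.5071 × 3.67% = 5.09%

5.09%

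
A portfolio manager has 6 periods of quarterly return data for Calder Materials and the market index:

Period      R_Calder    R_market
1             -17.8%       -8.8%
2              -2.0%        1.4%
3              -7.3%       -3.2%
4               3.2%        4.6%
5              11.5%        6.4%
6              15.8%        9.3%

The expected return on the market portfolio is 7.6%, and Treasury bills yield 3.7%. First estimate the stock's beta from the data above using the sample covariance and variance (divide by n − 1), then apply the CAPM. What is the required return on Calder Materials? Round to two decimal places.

Mean R_i = (-17.8 − 2.0 − 7.3 + 3.2 + 11.5 + 15.8) / 6 = 0.5667%
Mean R_m = (-8.8 + 1.4 − 3.2 + 4.6 + 6.4 + 9.3) / 6 = 1.6167%
Σ(R_i − R̄_i)(R_m − R̄_m) = 406.9633  ⇒  Cov = 406.9633 / 5 = 81.3927
Σ(R_m − R̄_m)² = 222.5683  ⇒  Var(R_m) = 222.5683 / 5 = 44.5137
β = Cov / Var(R_m) = 81.3927 / 44.5137 = 1.8285
MRP = 7.6% − 3.7% = 3.90%
E(R) = R_f + β × MRP = 3.7% + 1.8285 × 3.9% = 10.83%

10.83%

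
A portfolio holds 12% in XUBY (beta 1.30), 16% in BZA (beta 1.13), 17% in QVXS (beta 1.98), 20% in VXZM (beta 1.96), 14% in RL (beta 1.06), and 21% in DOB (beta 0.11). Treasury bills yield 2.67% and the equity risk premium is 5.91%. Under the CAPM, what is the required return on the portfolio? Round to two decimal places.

9.98%

β_P = Σ w_i β_i = 0.12×1.30 + 0.16×1.13 + 0.17×1.98 + 0.20×1.96 + 0.14×1.06 + 0.21×0.11 = 1.2369
E(R_P) = R_f + β_P × MRP = 2.67% + 1.2369 × 5.91% = 9.98%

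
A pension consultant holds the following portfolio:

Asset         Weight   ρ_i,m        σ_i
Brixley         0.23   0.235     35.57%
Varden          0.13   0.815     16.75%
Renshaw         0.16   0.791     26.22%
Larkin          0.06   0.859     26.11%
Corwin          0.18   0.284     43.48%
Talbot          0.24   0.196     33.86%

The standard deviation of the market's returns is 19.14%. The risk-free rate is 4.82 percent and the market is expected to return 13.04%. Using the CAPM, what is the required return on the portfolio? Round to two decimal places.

β_Brixley = 0.235 × 35.57% / 19.14% = 0.4367
β_Varden = 0.815 × 16.75% / 19.14% = 0.7132
β_Renshaw = 0.791 × 26.22% / 19.14% = 1.0836
β_Larkin = 0.859 × 26.11% / 19.14% = 1.1718
β_Corwin = 0.284 × 43.48% / 19.14% = 0.6452
β_Talbot = 0.196 × 33.86% / 19.14% = 0.3467
β_P = Σ w_i β_i = 0.23×0.4367 + 0.13×0.7132 + 0.16×1.0836 + 0.06×1.1718 + 0.18×0.6452 + 0.24×0.3467 = 0.6362
MRP = 13.04% − 4.82% = 8.22%
E(R_P) = R_f + β_P × MRP = 4.82% + 0.6362 × 8.22% = 10.05%

10.05%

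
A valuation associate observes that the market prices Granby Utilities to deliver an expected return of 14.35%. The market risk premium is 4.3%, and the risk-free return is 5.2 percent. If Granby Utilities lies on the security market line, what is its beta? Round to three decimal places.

2.128

β = (E(R) − R_f) / MRP = (14.35% − 5.2%) / 4.3% = 9.15% / 4.3% = 2.128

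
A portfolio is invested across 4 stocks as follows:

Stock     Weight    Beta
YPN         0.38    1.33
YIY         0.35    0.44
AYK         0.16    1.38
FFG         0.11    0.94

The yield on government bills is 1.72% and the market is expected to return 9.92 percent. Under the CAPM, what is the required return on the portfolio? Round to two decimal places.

β_P = Σ w_i β_i = 0.38×1.33 + 0.35×0.44 + 0.16×1.38 + 0.11×0.94 = 0.9836
MRP = 9.92% − 1.72% = 8.20%
E(R_P) = R_f + β_P × MRP = 1.72% + 0.9836 × 8.20% = 9.79%

9.79%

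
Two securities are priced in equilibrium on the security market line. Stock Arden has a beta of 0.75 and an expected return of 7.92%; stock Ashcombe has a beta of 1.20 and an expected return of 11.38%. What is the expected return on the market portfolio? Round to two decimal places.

Both satisfy E(R) = R_f + β·MRP, so the slope of the SML is
MRP = (11.38% − 7.92%) / (1.20 − 0.75) = 3.46% / 0.45 = 7.6889%
R_f = E(R_Arden) − β_Arden·MRP = 7.92% − 0.75 × 7.6889% = 2.1533%
E(R_m) = R_f + MRP = 2.1533% + 7.6889% = 9.84%

9.84%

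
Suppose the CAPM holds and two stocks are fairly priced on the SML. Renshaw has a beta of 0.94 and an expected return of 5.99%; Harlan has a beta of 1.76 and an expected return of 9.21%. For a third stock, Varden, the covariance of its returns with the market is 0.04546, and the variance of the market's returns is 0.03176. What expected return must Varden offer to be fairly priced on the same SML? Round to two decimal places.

7.92%

MRP = (9.21% − 5.99%) / (1.76 − 0.94) = 3.9268%
R_f = 5.99% − 0.94 × 3.9268% = 2.2988%
β_Varden = Cov / Var(R_m) = 0.04546 / 0.03176 = 1.4314
E(R_Varden) = R_f + β × MRP = 2.2988% + 1.4314 × 3.9268% = 7.92%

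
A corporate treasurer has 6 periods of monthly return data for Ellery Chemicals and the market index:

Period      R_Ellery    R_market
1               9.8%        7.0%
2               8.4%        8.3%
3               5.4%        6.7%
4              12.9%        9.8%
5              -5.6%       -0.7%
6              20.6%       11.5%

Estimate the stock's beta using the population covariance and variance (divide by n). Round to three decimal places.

Mean R_i = (9.8 + 8.4 + 5.4 + 12.9 − 5.6 + 20.6) / 6 = 8.5833%
Mean R_m = (7.0 + 8.3 + 6.7 + 9.8 − 0.7 + 11.5) / 6 = 7.1000%
Σ(R_i − R̄_i)(R_m − R̄_m) = 176.0900  ⇒  Cov = 176.0900 / 6 = 29.3483
Σ(R_m − R̄_m)² = 89.1000  ⇒  Var(R_m) = 89.1000 / 6 = 14.8500
β = Cov / Var(R_m) = 29.3483 / 14.8500 = 1.9763

1.976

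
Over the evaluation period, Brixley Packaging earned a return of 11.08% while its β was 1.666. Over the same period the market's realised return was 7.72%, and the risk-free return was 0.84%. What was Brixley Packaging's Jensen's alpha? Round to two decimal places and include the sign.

Market excess return = 7.72% − 0.84% = 6.88%
CAPM benchmark = R_f + β(R_m − R_f) = 0.84% + 1.666 × 6.88% = 12.30208%
α = actual − benchmark = 11.08% − 12.30208% = -1.22%

-1.22%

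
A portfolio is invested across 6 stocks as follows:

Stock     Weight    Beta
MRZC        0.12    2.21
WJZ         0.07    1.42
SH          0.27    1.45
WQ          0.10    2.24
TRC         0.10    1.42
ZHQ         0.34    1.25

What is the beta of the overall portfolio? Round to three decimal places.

1.547

β_P = Σ w_i β_i = 0.12×2.21 + 0.07×1.42 + 0.27×1.45 + 0.10×2.24 + 0.10×1.42 + 0.34×1.25 = 1.5471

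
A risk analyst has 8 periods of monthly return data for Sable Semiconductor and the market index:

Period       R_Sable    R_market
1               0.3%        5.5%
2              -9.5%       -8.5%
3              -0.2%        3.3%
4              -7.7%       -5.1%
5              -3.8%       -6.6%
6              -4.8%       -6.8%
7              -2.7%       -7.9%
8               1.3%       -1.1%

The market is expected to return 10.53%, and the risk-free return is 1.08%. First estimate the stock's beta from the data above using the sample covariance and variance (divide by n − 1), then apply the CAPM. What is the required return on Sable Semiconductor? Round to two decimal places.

Mean R_i = (0.3 − 9.5 − 0.2 − 7.7 − 3.8 − 4.8 − 2.7 + 1.3) / 8 = -3.3875%
Mean R_m = (5.5 − 8.5 + 3.3 − 5.1 − 6.6 − 6.8 − 7.9 − 1.1) / 8 = -3.4000%
Σ(R_i − R̄_i)(R_m − R̄_m) = 106.4900  ⇒  Cov = 106.4900 / 7 = 15.2129
Σ(R_m − R̄_m)² = 200.3400  ⇒  Var(R_m) = 200.3400 / 7 = 28.6200
β = Cov / Var(R_m) = 15.2129 / 28.6200 = 0.5315
MRP = 10.53% − 1.08% = 9.45%
E(R) = R_f + β × MRP = 1.08% + 0.5315 × 9.45% = 6.10%

6.10%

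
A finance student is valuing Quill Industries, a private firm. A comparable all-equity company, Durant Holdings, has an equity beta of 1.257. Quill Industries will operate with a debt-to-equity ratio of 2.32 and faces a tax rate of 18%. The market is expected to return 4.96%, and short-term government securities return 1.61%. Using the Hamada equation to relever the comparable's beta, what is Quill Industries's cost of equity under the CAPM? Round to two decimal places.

β_L = β_U × [1 + (1 − t)(D/E)] = 1.257 × [1 + (1 − 0.18) × 2.32]
    = 1.257 × [1 + 0.82 × 2.32] = 1.257 × 2.9024 = 3.6483
MRP = 4.96% − 1.61% = 3.35%
E(R) = R_f + β_L × MRP = 1.61% + 3.6483 × 3.35% = 13.83%

13.83%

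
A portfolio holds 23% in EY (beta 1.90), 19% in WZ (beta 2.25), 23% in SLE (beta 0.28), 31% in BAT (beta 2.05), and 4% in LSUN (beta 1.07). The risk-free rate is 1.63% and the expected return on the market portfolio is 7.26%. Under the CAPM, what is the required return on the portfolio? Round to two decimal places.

β_P = Σ w_i β_i = 0.23×1.90 + 0.19×2.25 + 0.23×0.28 + 0.31×2.05 + 0.04×1.07 = 1.6072
MRP = 7.26% − 1.63% = 5.63%
E(R_P) = R_f + β_P × MRP = 1.63% + 1.6072 × 5.63% = 10.68%

10.68%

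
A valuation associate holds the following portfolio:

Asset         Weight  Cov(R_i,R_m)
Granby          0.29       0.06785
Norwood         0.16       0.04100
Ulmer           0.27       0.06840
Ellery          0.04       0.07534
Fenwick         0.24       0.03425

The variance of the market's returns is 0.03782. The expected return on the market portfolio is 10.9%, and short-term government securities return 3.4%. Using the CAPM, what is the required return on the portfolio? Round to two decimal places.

14.49%

β_Granby = 0.06785 / 0.03782 = 1.7940
β_Norwood = 0.04100 / 0.03782 = 1.0841
β_Ulmer = 0.06840 / 0.03782 = 1.8086
β_Ellery = 0.07534 / 0.03782 = 1.9921
β_Fenwick = 0.03425 / 0.03782 = 0.9056
β_P = Σ w_i β_i = 0.29×1.7940 + 0.16×1.0841 + 0.27×1.8086 + 0.04×1.9921 + 0.24×0.9056 = 1.4791
MRP = 10.9% − 3.4% = 7.50%
E(R_P) = R_f + β_P × MRP = 3.4% + 1.4791 × 7.5% = 14.49%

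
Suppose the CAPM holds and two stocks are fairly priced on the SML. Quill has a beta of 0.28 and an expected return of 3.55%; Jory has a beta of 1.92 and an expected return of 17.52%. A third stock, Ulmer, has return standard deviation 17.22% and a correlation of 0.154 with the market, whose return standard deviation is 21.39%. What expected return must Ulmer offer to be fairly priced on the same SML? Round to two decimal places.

2.22%

MRP = (17.52% − 3.55%) / (1.92 − 0.28) = 8.5183%
R_f = 3.55% − 0.28 × 8.5183% = 1.1649%
β_Ulmer = ρ·σ_i/σ_m = 0.154 × 17.22 / 21.39 = 0.1240
E(R_Ulmer) = R_f + β × MRP = 1.1649% + 0.1240 × 8.5183% = 2.22%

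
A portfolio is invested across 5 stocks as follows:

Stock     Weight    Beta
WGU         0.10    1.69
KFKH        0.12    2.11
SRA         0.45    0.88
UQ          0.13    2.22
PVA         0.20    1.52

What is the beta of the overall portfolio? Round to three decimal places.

β_P = Σ w_i β_i = 0.10×1.69 + 0.12×2.11 + 0.45×0.88 + 0.13×2.22 + 0.20×1.52 = 1.4108

1.411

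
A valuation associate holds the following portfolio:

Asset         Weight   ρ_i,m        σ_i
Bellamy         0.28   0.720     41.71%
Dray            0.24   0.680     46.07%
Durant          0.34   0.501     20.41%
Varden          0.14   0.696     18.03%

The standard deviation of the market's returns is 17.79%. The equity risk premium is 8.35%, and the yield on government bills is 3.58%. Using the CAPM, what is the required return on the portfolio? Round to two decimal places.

β_Bellamy = 0.720 × 41.71% / 17.79% = 1.6881
β_Dray = 0.680 × 46.07% / 17.79% = 1.7610
β_Durant = 0.501 × 20.41% / 17.79% = 0.5748
β_Varden = 0.696 × 18.03% / 17.79% = 0.7054
β_P = Σ w_i β_i = 0.28×1.6881 + 0.24×1.7610 + 0.34×0.5748 + 0.14×0.7054 = 1.1895
E(R_P) = R_f + β_P × MRP = 3.58% + 1.1895 × 8.35% = 13.51%

13.51%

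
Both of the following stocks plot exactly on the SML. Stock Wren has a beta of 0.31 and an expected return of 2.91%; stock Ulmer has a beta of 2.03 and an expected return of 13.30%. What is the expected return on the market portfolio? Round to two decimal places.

Both satisfy E(R) = R_f + β·MRP, so the slope of the SML is
MRP = (13.30% − 2.91%) / (2.03 − 0.31) = 10.39% / 1.72 = 6.0407%
R_f = E(R_Wren) − β_Wren·MRP = 2.91% − 0.31 × 6.0407% = 1.0374%
E(R_m) = R_f + MRP = 1.0374% + 6.0407% = 7.08%

7.08%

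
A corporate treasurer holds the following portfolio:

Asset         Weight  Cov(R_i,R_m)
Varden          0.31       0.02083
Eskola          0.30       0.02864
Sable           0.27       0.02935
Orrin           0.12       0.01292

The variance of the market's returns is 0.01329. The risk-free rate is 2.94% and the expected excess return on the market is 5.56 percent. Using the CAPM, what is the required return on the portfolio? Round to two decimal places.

13.20%

β_Varden = 0.02083 / 0.01329 = 1.5673
β_Eskola = 0.02864 / 0.01329 = 2.1550
β_Sable = 0.02935 / 0.01329 = 2.2084
β_Orrin = 0.01292 / 0.01329 = 0.9722
β_P = Σ w_i β_i = 0.31×1.5673 + 0.30×2.1550 + 0.27×2.2084 + 0.12×0.9722 = 1.8453
E(R_P) = R_f + β_P × MRP = 2.94% + 1.8453 × 5.56% = 13.20%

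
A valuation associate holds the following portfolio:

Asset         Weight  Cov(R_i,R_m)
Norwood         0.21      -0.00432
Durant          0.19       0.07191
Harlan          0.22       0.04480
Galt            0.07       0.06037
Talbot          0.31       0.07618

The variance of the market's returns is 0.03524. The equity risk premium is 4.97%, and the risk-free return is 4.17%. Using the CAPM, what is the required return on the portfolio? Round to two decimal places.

11.29%

β_Norwood = -0.00432 / 0.03524 = -0.1226
β_Durant = 0.07191 / 0.03524 = 2.0406
β_Harlan = 0.04480 / 0.03524 = 1.2713
β_Galt = 0.06037 / 0.03524 = 1.7131
β_Talbot = 0.07618 / 0.03524 = 2.1617
β_P = Σ w_i β_i = 0.21×-0.1226 + 0.19×2.0406 + 0.22×1.2713 + 0.07×1.7131 + 0.31×2.1617 = 1.4317
E(R_P) = R_f + β_P × MRP = 4.17% + 1.4317 × 4.97% = 11.29%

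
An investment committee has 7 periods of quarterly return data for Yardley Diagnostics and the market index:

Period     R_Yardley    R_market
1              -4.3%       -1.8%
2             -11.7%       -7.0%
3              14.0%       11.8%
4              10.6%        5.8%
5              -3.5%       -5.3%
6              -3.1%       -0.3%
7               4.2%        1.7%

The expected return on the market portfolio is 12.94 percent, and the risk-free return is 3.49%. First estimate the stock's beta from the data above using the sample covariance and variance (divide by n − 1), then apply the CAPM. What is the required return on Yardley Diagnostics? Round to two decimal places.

16.15%

Mean R_i = (-4.3 − 11.7 + 14.0 + 10.6 − 3.5 − 3.1 + 4.2) / 7 = 0.8857%
Mean R_m = (-1.8 − 7.0 + 11.8 + 5.8 − 5.3 − 0.3 + 1.7) / 7 = 0.7000%
Σ(R_i − R̄_i)(R_m − R̄_m) = 338.6000  ⇒  Cov = 338.6000 / 6 = 56.4333
Σ(R_m − R̄_m)² = 252.7600  ⇒  Var(R_m) = 252.7600 / 6 = 42.1267
β = Cov / Var(R_m) = 56.4333 / 42.1267 = 1.3396
MRP = 12.94% − 3.49% = 9.45%
E(R) = R_f + β × MRP = 3.49% + 1.3396 × 9.45% = 16.15%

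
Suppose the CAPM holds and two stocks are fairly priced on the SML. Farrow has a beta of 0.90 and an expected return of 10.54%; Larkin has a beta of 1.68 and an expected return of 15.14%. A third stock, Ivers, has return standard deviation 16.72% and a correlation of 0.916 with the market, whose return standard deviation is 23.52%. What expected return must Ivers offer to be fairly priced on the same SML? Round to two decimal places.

MRP = (15.14% − 10.54%) / (1.68 − 0.90) = 5.8974%
R_f = 10.54% − 0.90 × 5.8974% = 5.2323%
β_Ivers = ρ·σ_i/σ_m = 0.916 × 16.72 / 23.52 = 0.6512
E(R_Ivers) = R_f + β × MRP = 5.2323% + 0.6512 × 5.8974% = 9.07%

9.07%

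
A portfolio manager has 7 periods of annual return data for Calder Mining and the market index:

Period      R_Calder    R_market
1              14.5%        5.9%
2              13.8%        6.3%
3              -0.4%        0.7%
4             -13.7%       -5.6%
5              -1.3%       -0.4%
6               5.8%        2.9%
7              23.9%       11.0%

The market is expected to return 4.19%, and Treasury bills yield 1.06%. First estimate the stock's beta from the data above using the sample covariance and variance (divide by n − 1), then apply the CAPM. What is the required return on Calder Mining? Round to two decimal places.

Mean R_i = (14.5 + 13.8 − 0.4 − 13.7 − 1.3 + 5.8 + 23.9) / 7 = 6.0857%
Mean R_m = (5.9 + 6.3 + 0.7 − 5.6 − 0.4 + 2.9 + 11.0) / 7 = 2.9714%
Σ(R_i − R̄_i)(R_m − R̄_m) = 402.5871  ⇒  Cov = 402.5871 / 6 = 67.0979
Σ(R_m − R̄_m)² = 174.1143  ⇒  Var(R_m) = 174.1143 / 6 = 29.0191
β = Cov / Var(R_m) = 67.0979 / 29.0191 = 2.3122
MRP = 4.19% − 1.06% = 3.13%
E(R) = R_f + β × MRP = 1.06% + 2.3122 × 3.13% = 8.30%

8.30%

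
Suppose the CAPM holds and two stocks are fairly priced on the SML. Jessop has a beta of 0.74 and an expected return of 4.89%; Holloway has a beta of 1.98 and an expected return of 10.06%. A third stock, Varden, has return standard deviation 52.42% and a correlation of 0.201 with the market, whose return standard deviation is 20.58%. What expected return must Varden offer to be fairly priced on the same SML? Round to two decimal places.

3.94%

MRP = (10.06% − 4.89%) / (1.98 − 0.74) = 4.1694%
R_f = 4.89% − 0.74 × 4.1694% = 1.8046%
β_Varden = ρ·σ_i/σ_m = 0.201 × 52.42 / 20.58 = 0.5120
E(R_Varden) = R_f + β × MRP = 1.8046% + 0.5120 × 4.1694% = 3.94%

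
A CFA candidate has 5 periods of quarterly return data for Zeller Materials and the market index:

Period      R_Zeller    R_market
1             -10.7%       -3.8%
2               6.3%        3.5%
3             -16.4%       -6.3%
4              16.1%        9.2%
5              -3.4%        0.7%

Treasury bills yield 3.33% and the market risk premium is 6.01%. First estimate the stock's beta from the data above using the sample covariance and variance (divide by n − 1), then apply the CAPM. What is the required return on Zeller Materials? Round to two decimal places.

16.09%

Mean R_i = (-10.7 + 6.3 − 16.4 + 16.1 − 3.4) / 5 = -1.6200%
Mean R_m = (-3.8 + 3.5 − 6.3 + 9.2 + 0.7) / 5 = 0.6600%
Σ(R_i − R̄_i)(R_m − R̄_m) = 317.1160  ⇒  Cov = 317.1160 / 4 = 79.2790
Σ(R_m − R̄_m)² = 149.3320  ⇒  Var(R_m) = 149.3320 / 4 = 37.3330
β = Cov / Var(R_m) = 79.2790 / 37.3330 = 2.1236
E(R) = R_f + β × MRP = 3.33% + 2.1236 × 6.01% = 16.09%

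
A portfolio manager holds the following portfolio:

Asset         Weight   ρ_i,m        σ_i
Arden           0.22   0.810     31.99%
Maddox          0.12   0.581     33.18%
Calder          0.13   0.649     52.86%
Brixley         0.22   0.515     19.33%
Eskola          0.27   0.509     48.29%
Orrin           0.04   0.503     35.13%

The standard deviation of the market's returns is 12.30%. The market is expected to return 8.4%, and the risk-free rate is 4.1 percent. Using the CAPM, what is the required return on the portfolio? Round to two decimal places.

11.79%

β_Arden = 0.810 × 31.99% / 12.30% = 2.1067
β_Maddox = 0.581 × 33.18% / 12.30% = 1.5673
β_Calder = 0.649 × 52.86% / 12.30% = 2.7891
β_Brixley = 0.515 × 19.33% / 12.30% = 0.8093
β_Eskola = 0.509 × 48.29% / 12.30% = 1.9983
β_Orrin = 0.503 × 35.13% / 12.30% = 1.4366
β_P = Σ w_i β_i = 0.22×2.1067 + 0.12×1.5673 + 0.13×2.7891 + 0.22×0.8093 + 0.27×1.9983 + 0.04×1.4366 = 1.7892
MRP = 8.4% − 4.1% = 4.30%
E(R_P) = R_f + β_P × MRP = 4.1% + 1.7892 × 4.3% = 11.79%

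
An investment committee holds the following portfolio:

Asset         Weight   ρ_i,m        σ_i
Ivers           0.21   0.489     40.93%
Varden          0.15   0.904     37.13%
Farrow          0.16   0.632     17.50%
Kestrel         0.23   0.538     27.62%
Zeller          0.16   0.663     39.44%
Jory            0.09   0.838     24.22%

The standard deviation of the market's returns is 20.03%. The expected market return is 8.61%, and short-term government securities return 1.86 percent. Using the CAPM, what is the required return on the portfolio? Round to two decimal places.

β_Ivers = 0.489 × 40.93% / 20.03% = 0.9992
β_Varden = 0.904 × 37.13% / 20.03% = 1.6758
β_Farrow = 0.632 × 17.50% / 20.03% = 0.5522
β_Kestrel = 0.538 × 27.62% / 20.03% = 0.7419
β_Zeller = 0.663 × 39.44% / 20.03% = 1.3055
β_Jory = 0.838 × 24.22% / 20.03% = 1.0133
β_P = Σ w_i β_i = 0.21×0.9992 + 0.15×1.6758 + 0.16×0.5522 + 0.23×0.7419 + 0.16×1.3055 + 0.09×1.0133 = 1.0203
MRP = 8.61% − 1.86% = 6.75%
E(R_P) = R_f + β_P × MRP = 1.86% + 1.0203 × 6.75% = 8.75%

8.75%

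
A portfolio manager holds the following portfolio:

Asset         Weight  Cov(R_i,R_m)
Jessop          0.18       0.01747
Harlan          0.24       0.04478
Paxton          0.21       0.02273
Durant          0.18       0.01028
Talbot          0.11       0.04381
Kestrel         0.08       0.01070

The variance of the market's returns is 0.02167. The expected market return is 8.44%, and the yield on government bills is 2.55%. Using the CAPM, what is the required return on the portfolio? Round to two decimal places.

9.67%

β_Jessop = 0.01747 / 0.02167 = 0.8062
β_Harlan = 0.04478 / 0.02167 = 2.0665
β_Paxton = 0.02273 / 0.02167 = 1.0489
β_Durant = 0.01028 / 0.02167 = 0.4744
β_Talbot = 0.04381 / 0.02167 = 2.0217
β_Kestrel = 0.01070 / 0.02167 = 0.4938
β_P = Σ w_i β_i = 0.18×0.8062 + 0.24×2.0665 + 0.21×1.0489 + 0.18×0.4744 + 0.11×2.0217 + 0.08×0.4938 = 1.2086
MRP = 8.44% − 2.55% = 5.89%
E(R_P) = R_f + β_P × MRP = 2.55% + 1.2086 × 5.89% = 9.67%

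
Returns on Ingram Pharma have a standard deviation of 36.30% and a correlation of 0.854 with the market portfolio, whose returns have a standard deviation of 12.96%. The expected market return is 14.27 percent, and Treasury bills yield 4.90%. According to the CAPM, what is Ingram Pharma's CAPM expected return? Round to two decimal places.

27.31%

β = ρ × σ_i / σ_m = 0.854 × 36.30% / 12.96% = 2.3920
MRP = 14.27% − 4.90% = 9.37%
E(R) = 4.90% + 2.3920 × 9.37% = 27.31%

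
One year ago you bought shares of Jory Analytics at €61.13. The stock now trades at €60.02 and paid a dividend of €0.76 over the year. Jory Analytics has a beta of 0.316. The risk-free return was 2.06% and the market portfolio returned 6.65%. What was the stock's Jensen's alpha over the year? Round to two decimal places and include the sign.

Realised HPR = (P1 + D1 − P0) / P0 = (60.02 + 0.76 − 61.13) / 61.13 = -0.35 / 61.13 = -0.5726%
MRP = 6.65% − 2.06% = 4.59%
CAPM required = R_f + β·MRP = 2.06% + 0.316 × 4.59% = 3.51044%
α = realised − required = -0.5726% − 3.51044% = -4.08%

-4.08%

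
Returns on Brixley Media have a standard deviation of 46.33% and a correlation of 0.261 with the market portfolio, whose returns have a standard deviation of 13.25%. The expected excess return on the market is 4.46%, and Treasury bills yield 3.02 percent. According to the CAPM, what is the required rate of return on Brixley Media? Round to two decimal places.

7.09%

β = ρ × σ_i / σ_m = 0.261 × 46.33% / 13.25% = 0.9126
E(R) = 3.02% + 0.9126 × 4.46% = 7.09%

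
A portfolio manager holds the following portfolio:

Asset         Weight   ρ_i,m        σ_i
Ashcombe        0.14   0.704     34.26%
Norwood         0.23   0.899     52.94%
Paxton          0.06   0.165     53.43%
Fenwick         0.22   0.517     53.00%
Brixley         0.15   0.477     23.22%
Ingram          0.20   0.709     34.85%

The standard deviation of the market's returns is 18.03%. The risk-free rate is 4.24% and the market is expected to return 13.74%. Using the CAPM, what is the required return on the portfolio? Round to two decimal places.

18.72%

β_Ashcombe = 0.704 × 34.26% / 18.03% = 1.3377
β_Norwood = 0.899 × 52.94% / 18.03% = 2.6397
β_Paxton = 0.165 × 53.43% / 18.03% = 0.4890
β_Fenwick = 0.517 × 53.00% / 18.03% = 1.5197
β_Brixley = 0.477 × 23.22% / 18.03% = 0.6143
β_Ingram = 0.709 × 34.85% / 18.03% = 1.3704
β_P = Σ w_i β_i = 0.14×1.3377 + 0.23×2.6397 + 0.06×0.4890 + 0.22×1.5197 + 0.15×0.6143 + 0.20×1.3704 = 1.5243
MRP = 13.74% − 4.24% = 9.50%
E(R_P) = R_f + β_P × MRP = 4.24% + 1.5243 × 9.50% = 18.72%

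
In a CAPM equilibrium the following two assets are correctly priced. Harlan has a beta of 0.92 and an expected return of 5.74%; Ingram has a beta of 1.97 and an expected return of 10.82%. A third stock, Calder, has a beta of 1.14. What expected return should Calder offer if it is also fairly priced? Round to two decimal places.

MRP (SML slope) = (10.82% − 5.74%) / (1.97 − 0.92) = 5.08% / 1.05 = 4.8381%
R_f (intercept) = 5.74% − 0.92 × 4.8381% = 1.2889%
E(R_Calder) = R_f + β × MRP = 1.2889% + 1.14 × 4.8381% = 6.80%

6.80%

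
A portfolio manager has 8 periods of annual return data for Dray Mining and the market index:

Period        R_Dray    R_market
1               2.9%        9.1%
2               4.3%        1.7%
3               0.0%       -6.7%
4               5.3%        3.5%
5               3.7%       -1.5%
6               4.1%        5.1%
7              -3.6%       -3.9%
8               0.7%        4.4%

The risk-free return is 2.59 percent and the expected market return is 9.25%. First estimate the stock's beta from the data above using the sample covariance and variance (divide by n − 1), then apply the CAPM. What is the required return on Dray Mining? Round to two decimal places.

Mean R_i = (2.9 + 4.3 + 0.0 + 5.3 + 3.7 + 4.1 − 3.6 + 0.7) / 8 = 2.1750%
Mean R_m = (9.1 + 1.7 − 6.7 + 3.5 − 1.5 + 5.1 − 3.9 + 4.4) / 8 = 1.4625%
Σ(R_i − R̄_i)(R_m − R̄_m) = 59.2825  ⇒  Cov = 59.2825 / 7 = 8.4689
Σ(R_m − R̄_m)² = 188.5588  ⇒  Var(R_m) = 188.5588 / 7 = 26.9370
β = Cov / Var(R_m) = 8.4689 / 26.9370 = 0.3144
MRP = 9.25% − 2.59% = 6.66%
E(R) = R_f + β × MRP = 2.59% + 0.3144 × 6.66% = 4.68%

4.68%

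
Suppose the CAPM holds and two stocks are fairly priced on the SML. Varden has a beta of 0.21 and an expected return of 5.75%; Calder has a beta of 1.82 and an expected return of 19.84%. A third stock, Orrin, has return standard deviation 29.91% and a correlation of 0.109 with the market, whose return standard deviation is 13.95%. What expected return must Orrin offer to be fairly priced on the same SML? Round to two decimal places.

5.96%

MRP = (19.84% − 5.75%) / (1.82 − 0.21) = 8.7516%
R_f = 5.75% − 0.21 × 8.7516% = 3.9122%
β_Orrin = ρ·σ_i/σ_m = 0.109 × 29.91 / 13.95 = 0.2337
E(R_Orrin) = R_f + β × MRP = 3.9122% + 0.2337 × 8.7516% = 5.96%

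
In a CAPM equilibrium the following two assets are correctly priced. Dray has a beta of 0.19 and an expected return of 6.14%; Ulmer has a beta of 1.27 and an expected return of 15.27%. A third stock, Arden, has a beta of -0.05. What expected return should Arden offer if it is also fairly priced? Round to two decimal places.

MRP (SML slope) = (15.27% − 6.14%) / (1.27 − 0.19) = 9.13% / 1.08 = 8.4537%
R_f (intercept) = 6.14% − 0.19 × 8.4537% = 4.5338%
E(R_Arden) = R_f + β × MRP = 4.5338% + -0.05 × 8.4537% = 4.11%

4.11%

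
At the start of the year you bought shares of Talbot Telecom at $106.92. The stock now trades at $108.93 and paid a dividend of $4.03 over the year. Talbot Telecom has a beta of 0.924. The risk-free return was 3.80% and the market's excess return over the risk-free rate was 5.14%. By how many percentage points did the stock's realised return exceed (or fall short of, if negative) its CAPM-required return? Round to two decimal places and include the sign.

-2.90%

Realised HPR = (P1 + D1 − P0) / P0 = (108.93 + 4.03 − 106.92) / 106.92 = 6.04 / 106.92 = 5.6491%
CAPM required = R_f + β·MRP = 3.80% + 0.924 × 5.14% = 8.54936%
α = realised − required = 5.6491% − 8.54936% = -2.90%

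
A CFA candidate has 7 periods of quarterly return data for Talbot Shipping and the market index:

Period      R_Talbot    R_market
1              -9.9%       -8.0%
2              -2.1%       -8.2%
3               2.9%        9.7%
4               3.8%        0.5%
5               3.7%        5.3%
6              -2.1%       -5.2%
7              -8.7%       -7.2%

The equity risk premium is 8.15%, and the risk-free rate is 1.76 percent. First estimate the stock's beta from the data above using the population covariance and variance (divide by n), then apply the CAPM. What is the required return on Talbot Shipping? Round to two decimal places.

Mean R_i = (-9.9 − 2.1 + 2.9 + 3.8 + 3.7 − 2.1 − 8.7) / 7 = -1.7714%
Mean R_m = (-8.0 − 8.2 + 9.7 + 0.5 + 5.3 − 5.2 − 7.2) / 7 = -1.8714%
Σ(R_i − R̄_i)(R_m − R̄_m) = 196.4143  ⇒  Cov = 196.4143 / 7 = 28.0592
Σ(R_m − R̄_m)² = 308.0343  ⇒  Var(R_m) = 308.0343 / 7 = 44.0049
β = Cov / Var(R_m) = 28.0592 / 44.0049 = 0.6376
E(R) = R_f + β × MRP = 1.76% + 0.6376 × 8.15% = 6.96%

6.96%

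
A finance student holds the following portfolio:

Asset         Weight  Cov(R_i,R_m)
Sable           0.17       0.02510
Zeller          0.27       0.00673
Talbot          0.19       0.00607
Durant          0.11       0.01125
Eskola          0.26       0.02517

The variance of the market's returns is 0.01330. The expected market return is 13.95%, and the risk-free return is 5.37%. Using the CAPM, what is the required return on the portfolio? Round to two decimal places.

15.06%

β_Sable = 0.02510 / 0.01330 = 1.8872
β_Zeller = 0.00673 / 0.01330 = 0.5060
β_Talbot = 0.00607 / 0.01330 = 0.4564
β_Durant = 0.01125 / 0.01330 = 0.8459
β_Eskola = 0.02517 / 0.01330 = 1.8925
β_P = Σ w_i β_i = 0.17×1.8872 + 0.27×0.5060 + 0.19×0.4564 + 0.11×0.8459 + 0.26×1.8925 = 1.1293
MRP = 13.95% − 5.37% = 8.58%
E(R_P) = R_f + β_P × MRP = 5.37% + 1.1293 × 8.58% = 15.06%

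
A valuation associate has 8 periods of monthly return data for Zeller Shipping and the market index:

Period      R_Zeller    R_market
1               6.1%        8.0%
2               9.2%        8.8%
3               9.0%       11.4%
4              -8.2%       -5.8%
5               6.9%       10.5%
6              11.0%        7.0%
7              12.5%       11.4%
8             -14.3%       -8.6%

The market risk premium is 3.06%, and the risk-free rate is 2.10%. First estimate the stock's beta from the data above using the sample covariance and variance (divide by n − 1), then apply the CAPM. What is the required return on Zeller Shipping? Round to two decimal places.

Mean R_i = (6.1 + 9.2 + 9.0 − 8.2 + 6.9 + 11.0 + 12.5 − 14.3) / 8 = 4.0250%
Mean R_m = (8.0 + 8.8 + 11.4 − 5.8 + 10.5 + 7.0 + 11.4 − 8.6) / 8 = 5.3375%
Σ(R_i − R̄_i)(R_m − R̄_m) = 522.9825  ⇒  Cov = 522.9825 / 7 = 74.7118
Σ(R_m − R̄_m)² = 440.2988  ⇒  Var(R_m) = 440.2988 / 7 = 62.8998
β = Cov / Var(R_m) = 74.7118 / 62.8998 = 1.1878
E(R) = R_f + β × MRP = 2.10% + 1.1878 × 3.06% = 5.73%

5.73%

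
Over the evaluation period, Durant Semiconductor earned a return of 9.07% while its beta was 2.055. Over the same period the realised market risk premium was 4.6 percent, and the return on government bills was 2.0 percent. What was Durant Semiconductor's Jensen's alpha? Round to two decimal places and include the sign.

CAPM benchmark = R_f + β(R_m − R_f) = 2.0% + 2.055 × 4.6% = 11.4530%
α = actual − benchmark = 9.07% − 11.4530% = -2.38%

-2.38%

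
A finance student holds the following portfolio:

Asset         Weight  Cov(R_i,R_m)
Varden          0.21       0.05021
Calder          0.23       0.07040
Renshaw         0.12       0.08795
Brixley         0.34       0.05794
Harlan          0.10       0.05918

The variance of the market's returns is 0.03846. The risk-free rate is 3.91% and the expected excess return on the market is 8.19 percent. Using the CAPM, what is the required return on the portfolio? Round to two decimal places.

17.31%

β_Varden = 0.05021 / 0.03846 = 1.3055
β_Calder = 0.07040 / 0.03846 = 1.8305
β_Renshaw = 0.08795 / 0.03846 = 2.2868
β_Brixley = 0.05794 / 0.03846 = 1.5065
β_Harlan = 0.05918 / 0.03846 = 1.5387
β_P = Σ w_i β_i = 0.21×1.3055 + 0.23×1.8305 + 0.12×2.2868 + 0.34×1.5065 + 0.10×1.5387 = 1.6357
E(R_P) = R_f + β_P × MRP = 3.91% + 1.6357 × 8.19% = 17.31%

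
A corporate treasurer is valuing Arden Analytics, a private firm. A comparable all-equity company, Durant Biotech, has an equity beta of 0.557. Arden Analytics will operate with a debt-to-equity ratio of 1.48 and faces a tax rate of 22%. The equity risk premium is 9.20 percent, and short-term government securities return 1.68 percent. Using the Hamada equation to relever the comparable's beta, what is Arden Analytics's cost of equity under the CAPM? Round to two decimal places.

β_L = β_U × [1 + (1 − t)(D/E)] = 0.557 × [1 + (1 − 0.22) × 1.48]
    = 0.557 × [1 + 0.78 × 1.48] = 0.557 × 2.1544 = 1.2000
E(R) = R_f + β_L × MRP = 1.68% + 1.2000 × 9.20% = 12.72%

12.72%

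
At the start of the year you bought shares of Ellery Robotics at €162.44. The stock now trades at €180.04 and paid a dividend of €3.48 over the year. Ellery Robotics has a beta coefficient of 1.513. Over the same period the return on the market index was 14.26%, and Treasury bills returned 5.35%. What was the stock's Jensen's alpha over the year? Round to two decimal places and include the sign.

-5.85%

Realised HPR = (P1 + D1 − P0) / P0 = (180.04 + 3.48 − 162.44) / 162.44 = 21.08 / 162.44 = 12.9771%
MRP = 14.26% − 5.35% = 8.91%
CAPM required = R_f + β·MRP = 5.35% + 1.513 × 8.91% = 18.83083%
α = realised − required = 12.9771% − 18.83083% = -5.85%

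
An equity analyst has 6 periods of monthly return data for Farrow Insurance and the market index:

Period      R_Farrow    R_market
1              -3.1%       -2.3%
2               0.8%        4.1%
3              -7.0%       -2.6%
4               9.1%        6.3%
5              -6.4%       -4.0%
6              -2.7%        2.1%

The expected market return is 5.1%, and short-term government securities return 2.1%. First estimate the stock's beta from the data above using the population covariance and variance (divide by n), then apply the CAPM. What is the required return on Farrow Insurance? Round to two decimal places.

5.95%

Mean R_i = (-3.1 + 0.8 − 7.0 + 9.1 − 6.4 − 2.7) / 6 = -1.5500%
Mean R_m = (-2.3 + 4.1 − 2.6 + 6.3 − 4.0 + 2.1) / 6 = 0.6000%
Σ(R_i − R̄_i)(R_m − R̄_m) = 111.4500  ⇒  Cov = 111.4500 / 6 = 18.5750
Σ(R_m − R̄_m)² = 86.8000  ⇒  Var(R_m) = 86.8000 / 6 = 14.4667
β = Cov / Var(R_m) = 18.5750 / 14.4667 = 1.2840
MRP = 5.1% − 2.1% = 3.00%
E(R) = R_f + β × MRP = 2.1% + 1.2840 × 3.0% = 5.95%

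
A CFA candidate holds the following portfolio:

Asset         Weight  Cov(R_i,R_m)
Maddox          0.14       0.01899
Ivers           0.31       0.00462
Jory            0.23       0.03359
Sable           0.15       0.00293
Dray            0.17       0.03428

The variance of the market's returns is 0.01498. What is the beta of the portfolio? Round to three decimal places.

β_Maddox = 0.01899 / 0.01498 = 1.2677
β_Ivers = 0.00462 / 0.01498 = 0.3084
β_Jory = 0.03359 / 0.01498 = 2.2423
β_Sable = 0.00293 / 0.01498 = 0.1956
β_Dray = 0.03428 / 0.01498 = 2.2884
β_P = Σ w_i β_i = 0.14×1.2677 + 0.31×0.3084 + 0.23×2.2423 + 0.15×0.1956 + 0.17×2.2884 = 1.2072

1.207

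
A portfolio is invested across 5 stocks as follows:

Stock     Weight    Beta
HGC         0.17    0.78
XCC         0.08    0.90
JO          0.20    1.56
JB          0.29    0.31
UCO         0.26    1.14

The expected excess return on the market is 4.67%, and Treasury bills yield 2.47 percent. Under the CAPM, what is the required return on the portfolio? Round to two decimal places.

β_P = Σ w_i β_i = 0.17×0.78 + 0.08×0.90 + 0.20×1.56 + 0.29×0.31 + 0.26×1.14 = 0.9029
E(R_P) = R_f + β_P × MRP = 2.47% + 0.9029 × 4.67% = 6.69%

6.69%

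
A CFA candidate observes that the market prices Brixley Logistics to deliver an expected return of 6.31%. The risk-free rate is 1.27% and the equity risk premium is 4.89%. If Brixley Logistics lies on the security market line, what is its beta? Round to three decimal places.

1.031

β = (E(R) − R_f) / MRP = (6.31% − 1.27%) / 4.89% = 5.04% / 4.89% = 1.031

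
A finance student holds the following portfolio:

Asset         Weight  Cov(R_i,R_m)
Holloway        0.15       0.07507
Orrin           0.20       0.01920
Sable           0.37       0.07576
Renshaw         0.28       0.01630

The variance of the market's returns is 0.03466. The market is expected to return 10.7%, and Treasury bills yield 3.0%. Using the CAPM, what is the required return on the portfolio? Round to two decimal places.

13.60%

β_Holloway = 0.07507 / 0.03466 = 2.1659
β_Orrin = 0.01920 / 0.03466 = 0.5540
β_Sable = 0.07576 / 0.03466 = 2.1858
β_Renshaw = 0.01630 / 0.03466 = 0.4703
β_P = Σ w_i β_i = 0.15×2.1659 + 0.20×0.5540 + 0.37×2.1858 + 0.28×0.4703 = 1.3761
MRP = 10.7% − 3.0% = 7.70%
E(R_P) = R_f + β_P × MRP = 3.0% + 1.3761 × 7.7% = 13.60%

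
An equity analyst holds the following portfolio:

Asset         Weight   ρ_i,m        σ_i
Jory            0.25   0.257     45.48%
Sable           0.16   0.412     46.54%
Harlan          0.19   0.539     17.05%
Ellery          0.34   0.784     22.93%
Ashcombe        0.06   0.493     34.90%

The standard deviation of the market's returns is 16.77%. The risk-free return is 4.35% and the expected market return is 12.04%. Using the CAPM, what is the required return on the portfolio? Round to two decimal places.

11.17%

β_Jory = 0.257 × 45.48% / 16.77% = 0.6970
β_Sable = 0.412 × 46.54% / 16.77% = 1.1434
β_Harlan = 0.539 × 17.05% / 16.77% = 0.5480
β_Ellery = 0.784 × 22.93% / 16.77% = 1.0720
β_Ashcombe = 0.493 × 34.90% / 16.77% = 1.0260
β_P = Σ w_i β_i = 0.25×0.6970 + 0.16×1.1434 + 0.19×0.5480 + 0.34×1.0720 + 0.06×1.0260 = 0.8874
MRP = 12.04% − 4.35% = 7.69%
E(R_P) = R_f + β_P × MRP = 4.35% + 0.8874 × 7.69% = 11.17%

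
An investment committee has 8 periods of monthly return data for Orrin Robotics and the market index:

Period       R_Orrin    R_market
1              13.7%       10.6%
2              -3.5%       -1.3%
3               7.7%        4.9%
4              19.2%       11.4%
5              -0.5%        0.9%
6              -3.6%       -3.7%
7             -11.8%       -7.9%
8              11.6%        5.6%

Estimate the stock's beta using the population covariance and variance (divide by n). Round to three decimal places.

Mean R_i = (13.7 − 3.5 + 7.7 + 19.2 − 0.5 − 3.6 − 11.8 + 11.6) / 8 = 4.1000%
Mean R_m = (10.6 − 1.3 + 4.9 + 11.4 + 0.9 − 3.7 − 7.9 + 5.6) / 8 = 2.5625%
Σ(R_i − R̄_i)(R_m − R̄_m) = 493.3800  ⇒  Cov = 493.3800 / 8 = 61.6725
Σ(R_m − R̄_m)² = 323.7588  ⇒  Var(R_m) = 323.7588 / 8 = 40.4699
β = Cov / Var(R_m) = 61.6725 / 40.4699 = 1.5239

1.524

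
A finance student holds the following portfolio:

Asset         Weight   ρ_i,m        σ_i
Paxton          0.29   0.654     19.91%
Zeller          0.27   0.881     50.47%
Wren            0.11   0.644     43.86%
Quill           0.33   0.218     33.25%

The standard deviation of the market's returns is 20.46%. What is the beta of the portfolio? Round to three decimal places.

1.040

β_Paxton = 0.654 × 19.91% / 20.46% = 0.6364
β_Zeller = 0.881 × 50.47% / 20.46% = 2.1732
β_Wren = 0.644 × 43.86% / 20.46% = 1.3805
β_Quill = 0.218 × 33.25% / 20.46% = 0.3543
β_P = Σ w_i β_i = 0.29×0.6364 + 0.27×2.1732 + 0.11×1.3805 + 0.33×0.3543 = 1.0401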